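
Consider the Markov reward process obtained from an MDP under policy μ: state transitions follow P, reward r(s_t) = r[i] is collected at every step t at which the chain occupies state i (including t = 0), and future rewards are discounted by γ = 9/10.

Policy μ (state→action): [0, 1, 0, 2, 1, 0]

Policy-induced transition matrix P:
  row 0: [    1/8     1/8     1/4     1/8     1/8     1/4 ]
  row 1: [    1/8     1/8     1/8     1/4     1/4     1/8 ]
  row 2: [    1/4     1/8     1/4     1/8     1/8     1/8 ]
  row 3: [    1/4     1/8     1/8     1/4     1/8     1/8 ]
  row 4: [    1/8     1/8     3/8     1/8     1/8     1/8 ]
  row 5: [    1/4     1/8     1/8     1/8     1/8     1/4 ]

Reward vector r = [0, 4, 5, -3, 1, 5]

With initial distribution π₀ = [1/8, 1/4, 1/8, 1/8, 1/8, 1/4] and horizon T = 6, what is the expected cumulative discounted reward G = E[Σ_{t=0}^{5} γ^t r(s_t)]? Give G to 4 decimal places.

t=0: π = [0.1250, 0.2500, 0.1250, 0.1250, 0.1250, 0.2500], E[r] = 2.6250, γ^t·E[r] = 2.625000, running G = 2.625000
t=1: π = [0.1875, 0.1250, 0.1875, 0.1719, 0.1563, 0.1719], E[r] = 1.9375, γ^t·E[r] = 1.743750, running G = 4.368750
t=2: π = [0.1914, 0.1250, 0.2109, 0.1621, 0.1406, 0.1699], E[r] = 2.0586, γ^t·E[r] = 1.667461, running G = 6.036211
t=3: π = [0.1929, 0.1250, 0.2104, 0.1609, 0.1406, 0.1702], E[r] = 2.0610, γ^t·E[r] = 1.502495, running G = 7.538706
t=4: π = [0.1927, 0.1250, 0.2106, 0.1607, 0.1406, 0.1704], E[r] = 2.0632, γ^t·E[r] = 1.353647, running G = 8.892352
t=5: π = [0.1927, 0.1250, 0.2106, 0.1607, 0.1406, 0.1704], E[r] = 2.0632, γ^t·E[r] = 1.218305, running G = 10.110657

G = 10.1107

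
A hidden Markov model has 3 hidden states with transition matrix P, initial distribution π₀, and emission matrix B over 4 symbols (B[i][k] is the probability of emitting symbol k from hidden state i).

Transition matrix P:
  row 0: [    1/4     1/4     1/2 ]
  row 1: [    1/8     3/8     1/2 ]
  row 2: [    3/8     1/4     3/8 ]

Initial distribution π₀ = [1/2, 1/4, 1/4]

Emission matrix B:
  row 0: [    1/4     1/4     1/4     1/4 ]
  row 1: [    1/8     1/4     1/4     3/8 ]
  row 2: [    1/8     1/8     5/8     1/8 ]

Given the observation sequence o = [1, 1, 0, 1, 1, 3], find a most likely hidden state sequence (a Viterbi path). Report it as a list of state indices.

t=0: δ = [1.250e-01, 6.250e-02, 3.125e-02]  (obs o_0=1)
t=1: δ = [7.812e-03, 7.812e-03, 7.812e-03]  ψ = [0, 0, 0]  (obs o_1=1)
t=2: δ = [7.324e-04, 3.662e-04, 4.883e-04]  ψ = [2, 1, 0]  (obs o_2=0)
t=3: δ = [4.578e-05, 4.578e-05, 4.578e-05]  ψ = [0, 0, 0]  (obs o_3=1)
t=4: δ = [4.292e-06, 4.292e-06, 2.861e-06]  ψ = [2, 1, 0]  (obs o_4=1)
t=5: δ = [2.682e-07, 6.035e-07, 2.682e-07]  ψ = [0, 1, 0]  (obs o_5=3)
backtrack: best end state = 1; path = [0, 2, 0, 1, 1, 1]

path = [0, 2, 0, 1, 1, 1]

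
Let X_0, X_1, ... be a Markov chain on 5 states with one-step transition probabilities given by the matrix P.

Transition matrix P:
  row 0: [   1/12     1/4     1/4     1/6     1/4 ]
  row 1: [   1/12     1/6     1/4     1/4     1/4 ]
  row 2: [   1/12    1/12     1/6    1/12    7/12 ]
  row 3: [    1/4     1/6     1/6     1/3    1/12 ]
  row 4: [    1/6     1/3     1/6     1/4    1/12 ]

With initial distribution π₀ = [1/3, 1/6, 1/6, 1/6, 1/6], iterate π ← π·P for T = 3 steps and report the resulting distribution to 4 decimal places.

t=0: π = [0.3333, 0.1667, 0.1667, 0.1667, 0.1667]
t=1: π = [0.1250, 0.2083, 0.2083, 0.2083, 0.2500]
t=2: π = [0.1389, 0.2014, 0.1944, 0.2222, 0.2431]
t=3: π = [0.1406, 0.2025, 0.1950, 0.2245, 0.2373]

π = [0.1406, 0.2025, 0.1950, 0.2245, 0.2373]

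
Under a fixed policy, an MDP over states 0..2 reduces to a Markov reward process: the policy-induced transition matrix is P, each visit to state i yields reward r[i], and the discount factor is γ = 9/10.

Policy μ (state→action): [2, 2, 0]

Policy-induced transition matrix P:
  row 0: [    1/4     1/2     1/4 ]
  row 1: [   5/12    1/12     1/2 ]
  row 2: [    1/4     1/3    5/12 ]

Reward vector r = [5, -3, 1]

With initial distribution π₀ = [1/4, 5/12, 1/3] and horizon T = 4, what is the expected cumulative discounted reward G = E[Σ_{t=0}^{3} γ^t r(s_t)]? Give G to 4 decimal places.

G = 2.8714

t=0: π = [0.2500, 0.4167, 0.3333], E[r] = 0.3333, γ^t·E[r] = 0.333333, running G = 0.333333
t=1: π = [0.3194, 0.2708, 0.4097], E[r] = 1.1944, γ^t·E[r] = 1.075000, running G = 1.408333
t=2: π = [0.2951, 0.3189, 0.3860], E[r] = 0.9051, γ^t·E[r] = 0.733125, running G = 2.141458
t=3: π = [0.3031, 0.3028, 0.3940], E[r] = 1.0014, γ^t·E[r] = 0.729984, running G = 2.871443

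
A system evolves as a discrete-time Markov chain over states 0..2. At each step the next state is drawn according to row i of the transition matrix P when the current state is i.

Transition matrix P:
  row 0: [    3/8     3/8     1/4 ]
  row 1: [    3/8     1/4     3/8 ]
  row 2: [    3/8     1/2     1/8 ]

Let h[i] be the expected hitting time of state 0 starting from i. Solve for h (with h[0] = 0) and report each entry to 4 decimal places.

First-step conditioning: h[0] = 0; for i ≠ 0, h[i] = 1 + Σ_k P[i][k]·h[k].
  h[1] = 1 + 1/4·h[1] + 3/8·h[2]
  h[2] = 1 + 1/2·h[1] + 1/8·h[2]
Solving the 2×2 linear system over states ≠ 0 gives exactly h = [0, 8/3, 8/3] (h[0] = 0 is the target).

h = [0.0000, 2.6667, 2.6667]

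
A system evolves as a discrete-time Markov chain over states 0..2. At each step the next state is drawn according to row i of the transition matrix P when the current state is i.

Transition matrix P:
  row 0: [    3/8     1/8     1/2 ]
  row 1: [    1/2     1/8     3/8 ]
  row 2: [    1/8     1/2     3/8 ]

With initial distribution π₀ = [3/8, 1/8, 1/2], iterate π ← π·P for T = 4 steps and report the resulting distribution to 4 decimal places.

t=0: π = [0.3750, 0.1250, 0.5000]
t=1: π = [0.2656, 0.3125, 0.4219]
t=2: π = [0.3086, 0.2832, 0.4082]
t=3: π = [0.3083, 0.2781, 0.4136]
t=4: π = [0.3064, 0.2801, 0.4135]

π = [0.3064, 0.2801, 0.4135]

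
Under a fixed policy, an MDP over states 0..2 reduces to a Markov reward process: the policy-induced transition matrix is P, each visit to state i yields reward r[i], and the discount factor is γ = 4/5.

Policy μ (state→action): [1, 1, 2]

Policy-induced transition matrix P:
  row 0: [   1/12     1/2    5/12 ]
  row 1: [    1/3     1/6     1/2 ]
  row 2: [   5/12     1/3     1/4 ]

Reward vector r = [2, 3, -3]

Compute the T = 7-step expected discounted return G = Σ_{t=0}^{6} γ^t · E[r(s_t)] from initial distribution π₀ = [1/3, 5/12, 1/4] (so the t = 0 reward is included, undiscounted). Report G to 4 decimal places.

G = 2.3123

t=0: π = [0.3333, 0.4167, 0.2500], E[r] = 1.1667, γ^t·E[r] = 1.166667, running G = 1.166667
t=1: π = [0.2708, 0.3194, 0.4097], E[r] = 0.2708, γ^t·E[r] = 0.216667, running G = 1.383333
t=2: π = [0.2998, 0.3252, 0.3750], E[r] = 0.4502, γ^t·E[r] = 0.288148, running G = 1.671481
t=3: π = [0.2896, 0.3291, 0.3813], E[r] = 0.4227, γ^t·E[r] = 0.216444, running G = 1.887926
t=4: π = [0.2927, 0.3268, 0.3805], E[r] = 0.4240, γ^t·E[r] = 0.173682, running G = 2.061608
t=5: π = [0.2919, 0.3277, 0.3805], E[r] = 0.4253, γ^t·E[r] = 0.139361, running G = 2.200969
t=6: π = [0.2921, 0.3274, 0.3806], E[r] = 0.4246, γ^t·E[r] = 0.111299, running G = 2.312268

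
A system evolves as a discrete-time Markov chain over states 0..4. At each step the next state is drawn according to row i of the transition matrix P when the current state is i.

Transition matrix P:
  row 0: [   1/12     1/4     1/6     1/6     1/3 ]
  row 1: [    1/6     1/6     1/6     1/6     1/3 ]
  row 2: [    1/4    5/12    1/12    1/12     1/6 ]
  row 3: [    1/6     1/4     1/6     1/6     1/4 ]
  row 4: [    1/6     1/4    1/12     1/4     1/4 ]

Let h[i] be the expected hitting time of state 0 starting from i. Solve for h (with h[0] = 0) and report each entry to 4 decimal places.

h = [0.0000, 5.6264, 5.1887, 5.6236, 5.6599]

First-step conditioning: h[0] = 0; for i ≠ 0, h[i] = 1 + Σ_k P[i][k]·h[k].
  h[1] = 1 + 1/6·h[1] + 1/6·h[2] + 1/6·h[3] + 1/3·h[4]
  h[2] = 1 + 5/12·h[1] + 1/12·h[2] + 1/12·h[3] + 1/6·h[4]
  h[3] = 1 + 1/4·h[1] + 1/6·h[2] + 1/6·h[3] + 1/4·h[4]
  h[4] = 1 + 1/4·h[1] + 1/12·h[2] + 1/4·h[3] + 1/4·h[4]
Solving the 4×4 linear system over states ≠ 0 gives exactly h = [0, 3027/538, 5583/1076, 6051/1076, 3045/538] (h[0] = 0 is the target).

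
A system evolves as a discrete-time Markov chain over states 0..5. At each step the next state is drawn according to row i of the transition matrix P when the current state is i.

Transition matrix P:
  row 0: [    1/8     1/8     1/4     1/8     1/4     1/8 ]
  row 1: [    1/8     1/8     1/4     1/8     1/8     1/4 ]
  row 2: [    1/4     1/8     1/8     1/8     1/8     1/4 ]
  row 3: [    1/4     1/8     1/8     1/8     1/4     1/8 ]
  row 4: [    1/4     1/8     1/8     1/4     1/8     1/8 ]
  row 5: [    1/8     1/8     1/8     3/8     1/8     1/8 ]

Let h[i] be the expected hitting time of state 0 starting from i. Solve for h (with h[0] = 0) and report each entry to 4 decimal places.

h = [0.0000, 5.3242, 4.7327, 4.6598, 4.6598, 5.2423]

First-step conditioning: h[0] = 0; for i ≠ 0, h[i] = 1 + Σ_k P[i][k]·h[k].
  h[1] = 1 + 1/8·h[1] + 1/4·h[2] + 1/8·h[3] + 1/8·h[4] + 1/4·h[5]
  h[2] = 1 + 1/8·h[1] + 1/8·h[2] + 1/8·h[3] + 1/8·h[4] + 1/4·h[5]
  h[3] = 1 + 1/8·h[1] + 1/8·h[2] + 1/8·h[3] + 1/4·h[4] + 1/8·h[5]
  h[4] = 1 + 1/8·h[1] + 1/8·h[2] + 1/4·h[3] + 1/8·h[4] + 1/8·h[5]
  h[5] = 1 + 1/8·h[1] + 1/8·h[2] + 3/8·h[3] + 1/8·h[4] + 1/8·h[5]
Solving the 5×5 linear system over states ≠ 0 gives exactly h = [0, 1560/293, 4160/879, 4096/879, 4096/879, 1536/293] (h[0] = 0 is the target).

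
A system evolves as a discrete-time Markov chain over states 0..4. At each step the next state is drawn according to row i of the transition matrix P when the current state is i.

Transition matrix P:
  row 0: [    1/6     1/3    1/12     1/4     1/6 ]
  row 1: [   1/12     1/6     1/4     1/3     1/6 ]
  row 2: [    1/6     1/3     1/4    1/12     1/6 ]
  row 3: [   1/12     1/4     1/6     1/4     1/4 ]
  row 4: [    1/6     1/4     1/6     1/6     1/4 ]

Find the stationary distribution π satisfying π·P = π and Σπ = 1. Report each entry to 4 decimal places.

π = [0.1269, 0.2554, 0.1935, 0.2222, 0.2020]

Balance equations π_j = Σ_i π_i·P[i][j]:
  π_0 = 1/6·π_0 + 1/12·π_1 + 1/6·π_2 + 1/12·π_3 + 1/6·π_4
  π_1 = 1/3·π_0 + 1/6·π_1 + 1/3·π_2 + 1/4·π_3 + 1/4·π_4
  π_2 = 1/12·π_0 + 1/4·π_1 + 1/4·π_2 + 1/6·π_3 + 1/6·π_4
  π_3 = 1/4·π_0 + 1/3·π_1 + 1/12·π_2 + 1/4·π_3 + 1/6·π_4
  normalize: π_0 + π_1 + π_2 + π_3 + π_4 = 1
Solving the linear system gives exactly π = [17/134, 1215/4757, 1841/9514, 1057/4757, 961/4757].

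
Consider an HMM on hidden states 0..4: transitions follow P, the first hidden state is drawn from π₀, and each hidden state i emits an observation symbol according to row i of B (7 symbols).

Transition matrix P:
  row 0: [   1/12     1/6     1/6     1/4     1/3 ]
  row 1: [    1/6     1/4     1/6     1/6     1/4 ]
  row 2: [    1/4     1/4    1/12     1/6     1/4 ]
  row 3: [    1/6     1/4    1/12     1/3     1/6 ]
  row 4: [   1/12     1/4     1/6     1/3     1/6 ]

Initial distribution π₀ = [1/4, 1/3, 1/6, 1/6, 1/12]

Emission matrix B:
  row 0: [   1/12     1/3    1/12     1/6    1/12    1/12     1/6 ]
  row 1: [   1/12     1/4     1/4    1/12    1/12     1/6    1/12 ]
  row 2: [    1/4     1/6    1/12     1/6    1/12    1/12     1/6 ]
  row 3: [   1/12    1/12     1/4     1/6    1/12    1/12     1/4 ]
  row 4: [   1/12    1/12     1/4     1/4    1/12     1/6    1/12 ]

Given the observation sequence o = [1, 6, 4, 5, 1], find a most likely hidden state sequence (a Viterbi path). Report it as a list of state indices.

t=0: δ = [8.333e-02, 8.333e-02, 2.778e-02, 1.389e-02, 6.944e-03]  (obs o_0=1)
t=1: δ = [2.315e-03, 1.736e-03, 2.315e-03, 5.208e-03, 2.315e-03]  ψ = [1, 1, 0, 0, 0]  (obs o_1=6)
t=2: δ = [7.234e-05, 1.085e-04, 3.617e-05, 1.447e-04, 7.234e-05]  ψ = [3, 3, 3, 3, 3]  (obs o_2=4)
t=3: δ = [2.009e-06, 6.028e-06, 1.507e-06, 4.019e-06, 4.521e-06]  ψ = [3, 3, 1, 3, 1]  (obs o_3=5)
t=4: δ = [3.349e-07, 3.768e-07, 1.674e-07, 1.256e-07, 1.256e-07]  ψ = [1, 1, 1, 4, 1]  (obs o_4=1)
backtrack: best end state = 1; path = [0, 3, 3, 1, 1]

path = [0, 3, 3, 1, 1]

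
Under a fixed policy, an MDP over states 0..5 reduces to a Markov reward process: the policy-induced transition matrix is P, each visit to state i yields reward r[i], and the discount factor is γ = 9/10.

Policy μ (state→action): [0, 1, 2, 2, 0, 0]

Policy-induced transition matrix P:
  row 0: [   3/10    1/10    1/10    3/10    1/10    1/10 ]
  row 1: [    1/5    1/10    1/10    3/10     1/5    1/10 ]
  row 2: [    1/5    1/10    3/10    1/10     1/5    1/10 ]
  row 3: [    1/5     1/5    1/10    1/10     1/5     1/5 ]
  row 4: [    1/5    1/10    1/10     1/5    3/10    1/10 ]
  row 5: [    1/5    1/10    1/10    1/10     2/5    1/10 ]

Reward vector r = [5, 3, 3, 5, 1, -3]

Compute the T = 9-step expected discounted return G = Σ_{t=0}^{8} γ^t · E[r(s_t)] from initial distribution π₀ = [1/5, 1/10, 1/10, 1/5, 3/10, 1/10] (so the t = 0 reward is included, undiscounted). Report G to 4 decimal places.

t=0: π = [0.2000, 0.1000, 0.1000, 0.2000, 0.3000, 0.1000], E[r] = 2.6000, γ^t·E[r] = 2.600000, running G = 2.600000
t=1: π = [0.2200, 0.1200, 0.1200, 0.1900, 0.2300, 0.1200], E[r] = 2.6400, γ^t·E[r] = 2.376000, running G = 4.976000
t=2: π = [0.2220, 0.1190, 0.1240, 0.1910, 0.2250, 0.1190], E[r] = 2.6620, γ^t·E[r] = 2.156220, running G = 7.132220
t=3: π = [0.2222, 0.1191, 0.1248, 0.1907, 0.2241, 0.1191], E[r] = 2.6630, γ^t·E[r] = 1.941327, running G = 9.073547
t=4: π = [0.2222, 0.1191, 0.1250, 0.1907, 0.2240, 0.1191], E[r] = 2.6633, γ^t·E[r] = 1.747417, running G = 10.820964
t=5: π = [0.2222, 0.1191, 0.1250, 0.1907, 0.2240, 0.1191], E[r] = 2.6634, γ^t·E[r] = 1.572696, running G = 12.393660
t=6: π = [0.2222, 0.1191, 0.1250, 0.1907, 0.2240, 0.1191], E[r] = 2.6634, γ^t·E[r] = 1.415430, running G = 13.809091
t=7: π = [0.2222, 0.1191, 0.1250, 0.1907, 0.2240, 0.1191], E[r] = 2.6634, γ^t·E[r] = 1.273888, running G = 15.082979
t=8: π = [0.2222, 0.1191, 0.1250, 0.1907, 0.2240, 0.1191], E[r] = 2.6634, γ^t·E[r] = 1.146499, running G = 16.229478

G = 16.2295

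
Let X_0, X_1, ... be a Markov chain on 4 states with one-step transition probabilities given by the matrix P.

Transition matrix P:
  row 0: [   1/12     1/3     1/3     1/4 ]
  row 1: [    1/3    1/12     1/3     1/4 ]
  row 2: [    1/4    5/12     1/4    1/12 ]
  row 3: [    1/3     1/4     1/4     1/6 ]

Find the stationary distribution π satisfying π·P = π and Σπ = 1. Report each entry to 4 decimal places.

Balance equations π_j = Σ_i π_i·P[i][j]:
  π_0 = 1/12·π_0 + 1/3·π_1 + 1/4·π_2 + 1/3·π_3
  π_1 = 1/3·π_0 + 1/12·π_1 + 5/12·π_2 + 1/4·π_3
  π_2 = 1/3·π_0 + 1/3·π_1 + 1/4·π_2 + 1/4·π_3
  normalize: π_0 + π_1 + π_2 + π_3 = 1
Solving the linear system gives exactly π = [619/2505, 686/2505, 49/167, 31/167].

π = [0.2471, 0.2739, 0.2934, 0.1856]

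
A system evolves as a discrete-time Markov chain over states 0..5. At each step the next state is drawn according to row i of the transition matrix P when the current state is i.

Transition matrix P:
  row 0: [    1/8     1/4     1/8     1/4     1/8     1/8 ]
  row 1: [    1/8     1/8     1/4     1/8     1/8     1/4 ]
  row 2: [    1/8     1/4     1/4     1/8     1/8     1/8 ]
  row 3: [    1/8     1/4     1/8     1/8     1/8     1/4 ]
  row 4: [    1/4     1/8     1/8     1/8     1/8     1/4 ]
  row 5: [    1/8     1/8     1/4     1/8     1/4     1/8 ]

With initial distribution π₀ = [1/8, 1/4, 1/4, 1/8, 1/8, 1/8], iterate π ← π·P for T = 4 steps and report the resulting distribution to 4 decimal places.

t=0: π = [0.1250, 0.2500, 0.2500, 0.1250, 0.1250, 0.1250]
t=1: π = [0.1406, 0.1875, 0.2031, 0.1406, 0.1406, 0.1875]
t=2: π = [0.1426, 0.1855, 0.1973, 0.1426, 0.1484, 0.1836]
t=3: π = [0.1436, 0.1853, 0.1958, 0.1428, 0.1479, 0.1846]
t=4: π = [0.1435, 0.1853, 0.1957, 0.1429, 0.1481, 0.1845]

π = [0.1435, 0.1853, 0.1957, 0.1429, 0.1481, 0.1845]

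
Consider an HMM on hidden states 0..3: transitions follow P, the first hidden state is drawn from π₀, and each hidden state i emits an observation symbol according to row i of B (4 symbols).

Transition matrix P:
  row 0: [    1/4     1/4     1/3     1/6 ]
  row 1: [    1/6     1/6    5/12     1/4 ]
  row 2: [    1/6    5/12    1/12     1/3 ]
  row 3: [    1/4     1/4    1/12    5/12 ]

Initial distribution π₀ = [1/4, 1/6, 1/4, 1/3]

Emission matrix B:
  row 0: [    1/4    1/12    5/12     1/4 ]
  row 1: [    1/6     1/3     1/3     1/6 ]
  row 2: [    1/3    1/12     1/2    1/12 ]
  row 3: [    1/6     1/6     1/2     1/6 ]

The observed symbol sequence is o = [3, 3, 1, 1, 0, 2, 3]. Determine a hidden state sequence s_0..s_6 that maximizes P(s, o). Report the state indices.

path = [3, 3, 3, 1, 2, 3, 3]

t=0: δ = [6.250e-02, 2.778e-02, 2.083e-02, 5.556e-02]  (obs o_0=3)
t=1: δ = [3.906e-03, 2.604e-03, 1.736e-03, 3.858e-03]  ψ = [0, 0, 0, 3]  (obs o_1=3)
t=2: δ = [8.138e-05, 3.255e-04, 1.085e-04, 2.679e-04]  ψ = [0, 0, 0, 3]  (obs o_2=1)
t=3: δ = [5.582e-06, 2.233e-05, 1.130e-05, 1.861e-05]  ψ = [3, 3, 1, 3]  (obs o_3=1)
t=4: δ = [1.163e-06, 7.849e-07, 3.101e-06, 1.292e-06]  ψ = [3, 2, 1, 3]  (obs o_4=0)
t=5: δ = [2.153e-07, 4.307e-07, 1.938e-07, 5.168e-07]  ψ = [2, 2, 0, 2]  (obs o_5=2)
t=6: δ = [3.230e-08, 2.153e-08, 1.495e-08, 3.589e-08]  ψ = [3, 3, 1, 3]  (obs o_6=3)
backtrack: best end state = 3; path = [3, 3, 3, 1, 2, 3, 3]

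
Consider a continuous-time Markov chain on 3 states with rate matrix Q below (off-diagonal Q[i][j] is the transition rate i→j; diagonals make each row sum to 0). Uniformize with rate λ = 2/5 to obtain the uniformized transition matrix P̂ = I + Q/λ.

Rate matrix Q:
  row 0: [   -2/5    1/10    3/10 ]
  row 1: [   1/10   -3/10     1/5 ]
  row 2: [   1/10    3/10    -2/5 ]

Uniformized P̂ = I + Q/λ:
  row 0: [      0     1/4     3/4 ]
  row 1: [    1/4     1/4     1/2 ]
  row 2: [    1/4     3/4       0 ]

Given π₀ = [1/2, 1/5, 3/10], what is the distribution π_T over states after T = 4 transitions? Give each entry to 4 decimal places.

π = [0.2012, 0.4539, 0.3449]

t=0: π = [0.5000, 0.2000, 0.3000]
t=1: π = [0.1250, 0.4000, 0.4750]
t=2: π = [0.2188, 0.4875, 0.2938]
t=3: π = [0.1953, 0.3969, 0.4078]
t=4: π = [0.2012, 0.4539, 0.3449]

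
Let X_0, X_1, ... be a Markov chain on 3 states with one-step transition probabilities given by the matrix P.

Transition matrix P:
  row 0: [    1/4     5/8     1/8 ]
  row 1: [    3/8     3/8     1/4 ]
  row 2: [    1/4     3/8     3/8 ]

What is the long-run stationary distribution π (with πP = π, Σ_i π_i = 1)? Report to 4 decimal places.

π = [0.3065, 0.4516, 0.2419]

Balance equations π_j = Σ_i π_i·P[i][j]:
  π_0 = 1/4·π_0 + 3/8·π_1 + 1/4·π_2
  π_1 = 5/8·π_0 + 3/8·π_1 + 3/8·π_2
  normalize: π_0 + π_1 + π_2 = 1
Solving the linear system gives exactly π = [19/62, 14/31, 15/62].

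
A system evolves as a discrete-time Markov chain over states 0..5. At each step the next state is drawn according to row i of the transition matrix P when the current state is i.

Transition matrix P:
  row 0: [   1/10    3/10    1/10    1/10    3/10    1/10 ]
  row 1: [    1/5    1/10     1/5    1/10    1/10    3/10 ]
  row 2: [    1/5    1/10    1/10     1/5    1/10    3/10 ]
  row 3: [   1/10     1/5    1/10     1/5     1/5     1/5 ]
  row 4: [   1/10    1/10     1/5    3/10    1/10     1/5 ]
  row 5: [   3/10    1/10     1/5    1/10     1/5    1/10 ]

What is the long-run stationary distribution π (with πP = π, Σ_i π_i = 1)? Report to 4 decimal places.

π = [0.1690, 0.1504, 0.1514, 0.1657, 0.1697, 0.1939]

Balance equations π_j = Σ_i π_i·P[i][j]:
  π_0 = 1/10·π_0 + 1/5·π_1 + 1/5·π_2 + 1/10·π_3 + 1/10·π_4 + 3/10·π_5
  π_1 = 3/10·π_0 + 1/10·π_1 + 1/10·π_2 + 1/5·π_3 + 1/10·π_4 + 1/10·π_5
  π_2 = 1/10·π_0 + 1/5·π_1 + 1/10·π_2 + 1/10·π_3 + 1/5·π_4 + 1/5·π_5
  π_3 = 1/10·π_0 + 1/10·π_1 + 1/5·π_2 + 1/5·π_3 + 3/10·π_4 + 1/10·π_5
  π_4 = 3/10·π_0 + 1/10·π_1 + 1/10·π_2 + 1/5·π_3 + 1/10·π_4 + 1/5·π_5
  normalize: π_0 + π_1 + π_2 + π_3 + π_4 + π_5 = 1
Solving the linear system gives exactly π = [22839/135179, 20325/135179, 20466/135179, 22393/135179, 2086/12289, 26210/135179].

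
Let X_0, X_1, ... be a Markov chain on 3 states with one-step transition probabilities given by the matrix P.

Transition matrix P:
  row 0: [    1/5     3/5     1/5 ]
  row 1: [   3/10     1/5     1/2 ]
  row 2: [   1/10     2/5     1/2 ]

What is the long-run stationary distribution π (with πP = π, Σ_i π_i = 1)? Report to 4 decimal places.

Balance equations π_j = Σ_i π_i·P[i][j]:
  π_0 = 1/5·π_0 + 3/10·π_1 + 1/10·π_2
  π_1 = 3/5·π_0 + 1/5·π_1 + 2/5·π_2
  normalize: π_0 + π_1 + π_2 = 1
Solving the linear system gives exactly π = [5/26, 19/52, 23/52].

π = [0.1923, 0.3654, 0.4423]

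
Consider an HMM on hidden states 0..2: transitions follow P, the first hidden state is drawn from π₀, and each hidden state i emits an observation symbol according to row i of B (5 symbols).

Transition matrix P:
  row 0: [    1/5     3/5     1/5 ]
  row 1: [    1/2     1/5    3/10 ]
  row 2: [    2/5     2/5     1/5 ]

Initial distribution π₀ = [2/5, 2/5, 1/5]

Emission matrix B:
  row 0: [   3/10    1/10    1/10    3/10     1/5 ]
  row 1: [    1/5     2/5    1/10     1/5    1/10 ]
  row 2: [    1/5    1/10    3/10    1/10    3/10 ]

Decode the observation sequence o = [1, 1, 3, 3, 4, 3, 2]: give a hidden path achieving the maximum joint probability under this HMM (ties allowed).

path = [1, 1, 0, 1, 0, 1, 2]

t=0: δ = [4.000e-02, 1.600e-01, 2.000e-02]  (obs o_0=1)
t=1: δ = [8.000e-03, 1.280e-02, 4.800e-03]  ψ = [1, 1, 1]  (obs o_1=1)
t=2: δ = [1.920e-03, 9.600e-04, 3.840e-04]  ψ = [1, 0, 1]  (obs o_2=3)
t=3: δ = [1.440e-04, 2.304e-04, 3.840e-05]  ψ = [1, 0, 0]  (obs o_3=3)
t=4: δ = [2.304e-05, 8.640e-06, 2.074e-05]  ψ = [1, 0, 1]  (obs o_4=4)
t=5: δ = [2.488e-06, 2.765e-06, 4.608e-07]  ψ = [2, 0, 0]  (obs o_5=3)
t=6: δ = [1.382e-07, 1.493e-07, 2.488e-07]  ψ = [1, 0, 1]  (obs o_6=2)
backtrack: best end state = 2; path = [1, 1, 0, 1, 0, 1, 2]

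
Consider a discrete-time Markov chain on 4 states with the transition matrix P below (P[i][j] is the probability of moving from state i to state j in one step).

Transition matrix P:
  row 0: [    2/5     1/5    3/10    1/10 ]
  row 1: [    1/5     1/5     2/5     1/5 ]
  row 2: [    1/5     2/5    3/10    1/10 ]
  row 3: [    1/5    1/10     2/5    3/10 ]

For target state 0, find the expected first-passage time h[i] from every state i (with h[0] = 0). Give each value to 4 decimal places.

First-step conditioning: h[0] = 0; for i ≠ 0, h[i] = 1 + Σ_k P[i][k]·h[k].
  h[1] = 1 + 1/5·h[1] + 2/5·h[2] + 1/5·h[3]
  h[2] = 1 + 2/5·h[1] + 3/10·h[2] + 1/10·h[3]
  h[3] = 1 + 1/10·h[1] + 2/5·h[2] + 3/10·h[3]
Solving the 3×3 linear system over states ≠ 0 gives exactly h = [0, 5, 5, 5] (h[0] = 0 is the target).

h = [0.0000, 5.0000, 5.0000, 5.0000]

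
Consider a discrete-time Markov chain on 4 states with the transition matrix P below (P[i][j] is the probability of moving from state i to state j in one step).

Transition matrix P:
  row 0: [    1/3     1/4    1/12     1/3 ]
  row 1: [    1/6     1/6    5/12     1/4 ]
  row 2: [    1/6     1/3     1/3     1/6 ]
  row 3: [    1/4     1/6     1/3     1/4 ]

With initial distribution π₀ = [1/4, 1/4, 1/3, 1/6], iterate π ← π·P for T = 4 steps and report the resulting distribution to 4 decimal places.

t=0: π = [0.2500, 0.2500, 0.3333, 0.1667]
t=1: π = [0.2222, 0.2431, 0.2917, 0.2431]
t=2: π = [0.2240, 0.2338, 0.2980, 0.2442]
t=3: π = [0.2243, 0.2350, 0.2968, 0.2438]
t=4: π = [0.2244, 0.2348, 0.2968, 0.2440]

π = [0.2244, 0.2348, 0.2968, 0.2440]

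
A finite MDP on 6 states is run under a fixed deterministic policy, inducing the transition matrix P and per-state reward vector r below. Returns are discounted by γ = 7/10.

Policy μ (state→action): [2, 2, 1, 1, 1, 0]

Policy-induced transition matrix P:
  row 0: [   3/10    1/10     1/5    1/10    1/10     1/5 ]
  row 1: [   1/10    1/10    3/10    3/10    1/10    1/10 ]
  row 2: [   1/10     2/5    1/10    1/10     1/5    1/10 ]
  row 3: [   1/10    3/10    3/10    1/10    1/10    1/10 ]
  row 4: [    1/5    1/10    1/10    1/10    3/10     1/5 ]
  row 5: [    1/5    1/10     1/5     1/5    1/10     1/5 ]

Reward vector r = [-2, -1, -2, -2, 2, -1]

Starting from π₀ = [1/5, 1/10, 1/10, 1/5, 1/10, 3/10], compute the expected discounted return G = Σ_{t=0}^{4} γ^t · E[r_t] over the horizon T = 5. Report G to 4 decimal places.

t=0: π = [0.2000, 0.1000, 0.1000, 0.2000, 0.1000, 0.3000], E[r] = -1.2000, γ^t·E[r] = -1.200000, running G = -1.200000
t=1: π = [0.1800, 0.1700, 0.2100, 0.1500, 0.1300, 0.1600], E[r] = -1.1500, γ^t·E[r] = -0.805000, running G = -2.005000
t=2: π = [0.1650, 0.1930, 0.1980, 0.1500, 0.1470, 0.1470], E[r] = -1.0720, γ^t·E[r] = -0.525280, running G = -2.530280
t=3: π = [0.1624, 0.1894, 0.1998, 0.1533, 0.1492, 0.1459], E[r] = -1.0679, γ^t·E[r] = -0.366290, running G = -2.896570
t=4: π = [0.1620, 0.1906, 0.1994, 0.1525, 0.1498, 0.1458], E[r] = -1.0644, γ^t·E[r] = -0.255555, running G = -3.152125

G = -3.1521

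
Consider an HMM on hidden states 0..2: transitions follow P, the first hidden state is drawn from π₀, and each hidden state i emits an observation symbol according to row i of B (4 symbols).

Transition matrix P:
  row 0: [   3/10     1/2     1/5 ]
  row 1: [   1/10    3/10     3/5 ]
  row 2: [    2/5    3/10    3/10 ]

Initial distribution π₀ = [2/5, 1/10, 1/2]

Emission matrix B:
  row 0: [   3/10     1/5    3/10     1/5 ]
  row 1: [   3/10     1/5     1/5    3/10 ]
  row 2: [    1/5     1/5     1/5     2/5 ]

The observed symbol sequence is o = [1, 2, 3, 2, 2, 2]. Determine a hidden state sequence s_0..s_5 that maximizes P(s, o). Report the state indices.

path = [0, 1, 2, 0, 1, 2]

t=0: δ = [8.000e-02, 2.000e-02, 1.000e-01]  (obs o_0=1)
t=1: δ = [1.200e-02, 8.000e-03, 6.000e-03]  ψ = [2, 0, 2]  (obs o_1=2)
t=2: δ = [7.200e-04, 1.800e-03, 1.920e-03]  ψ = [0, 0, 1]  (obs o_2=3)
t=3: δ = [2.304e-04, 1.152e-04, 2.160e-04]  ψ = [2, 2, 1]  (obs o_3=2)
t=4: δ = [2.592e-05, 2.304e-05, 1.382e-05]  ψ = [2, 0, 1]  (obs o_4=2)
t=5: δ = [2.333e-06, 2.592e-06, 2.765e-06]  ψ = [0, 0, 1]  (obs o_5=2)
backtrack: best end state = 2; path = [0, 1, 2, 0, 1, 2]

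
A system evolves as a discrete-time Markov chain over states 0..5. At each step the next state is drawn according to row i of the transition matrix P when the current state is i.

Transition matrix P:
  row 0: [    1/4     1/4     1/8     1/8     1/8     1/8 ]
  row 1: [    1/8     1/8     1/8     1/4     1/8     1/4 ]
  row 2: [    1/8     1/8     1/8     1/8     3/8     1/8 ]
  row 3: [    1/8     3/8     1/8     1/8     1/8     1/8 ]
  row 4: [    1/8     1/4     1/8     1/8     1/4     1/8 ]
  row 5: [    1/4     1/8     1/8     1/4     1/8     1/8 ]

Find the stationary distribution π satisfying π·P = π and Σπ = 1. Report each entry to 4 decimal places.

π = [0.1645, 0.2104, 0.1250, 0.1702, 0.1786, 0.1513]

Balance equations π_j = Σ_i π_i·P[i][j]:
  π_0 = 1/4·π_0 + 1/8·π_1 + 1/8·π_2 + 1/8·π_3 + 1/8·π_4 + 1/4·π_5
  π_1 = 1/4·π_0 + 1/8·π_1 + 1/8·π_2 + 3/8·π_3 + 1/4·π_4 + 1/8·π_5
  π_2 = 1/8·π_0 + 1/8·π_1 + 1/8·π_2 + 1/8·π_3 + 1/8·π_4 + 1/8·π_5
  π_3 = 1/8·π_0 + 1/4·π_1 + 1/8·π_2 + 1/8·π_3 + 1/8·π_4 + 1/4·π_5
  π_4 = 1/8·π_0 + 1/8·π_1 + 3/8·π_2 + 1/8·π_3 + 1/4·π_4 + 1/8·π_5
  normalize: π_0 + π_1 + π_2 + π_3 + π_4 + π_5 = 1
Solving the linear system gives exactly π = [662/4025, 121/575, 1/8, 783/4600, 5/28, 87/575].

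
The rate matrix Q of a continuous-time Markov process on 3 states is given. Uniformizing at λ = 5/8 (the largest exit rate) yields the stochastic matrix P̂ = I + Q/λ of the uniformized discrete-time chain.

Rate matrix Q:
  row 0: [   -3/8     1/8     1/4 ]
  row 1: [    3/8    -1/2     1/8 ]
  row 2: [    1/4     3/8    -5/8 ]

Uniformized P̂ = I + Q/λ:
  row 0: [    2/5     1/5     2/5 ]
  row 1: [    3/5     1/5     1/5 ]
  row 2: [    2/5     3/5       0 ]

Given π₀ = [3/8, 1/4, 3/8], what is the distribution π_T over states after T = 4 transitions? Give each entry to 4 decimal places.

t=0: π = [0.3750, 0.2500, 0.3750]
t=1: π = [0.4500, 0.3500, 0.2000]
t=2: π = [0.4700, 0.2800, 0.2500]
t=3: π = [0.4560, 0.3000, 0.2440]
t=4: π = [0.4600, 0.2976, 0.2424]

π = [0.4600, 0.2976, 0.2424]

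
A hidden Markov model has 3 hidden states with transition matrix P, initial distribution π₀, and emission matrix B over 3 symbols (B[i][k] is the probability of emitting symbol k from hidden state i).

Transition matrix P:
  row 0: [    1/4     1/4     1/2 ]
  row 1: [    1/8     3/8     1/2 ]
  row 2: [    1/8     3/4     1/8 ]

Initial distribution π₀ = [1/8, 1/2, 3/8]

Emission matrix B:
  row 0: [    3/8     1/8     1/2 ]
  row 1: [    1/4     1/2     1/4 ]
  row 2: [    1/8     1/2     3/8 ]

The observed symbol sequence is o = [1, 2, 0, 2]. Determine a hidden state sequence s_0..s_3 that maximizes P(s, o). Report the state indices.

t=0: δ = [1.562e-02, 2.500e-01, 1.875e-01]  (obs o_0=1)
t=1: δ = [1.562e-02, 3.516e-02, 4.688e-02]  ψ = [1, 2, 1]  (obs o_1=2)
t=2: δ = [2.197e-03, 8.789e-03, 2.197e-03]  ψ = [2, 2, 1]  (obs o_2=0)
t=3: δ = [5.493e-04, 8.240e-04, 1.648e-03]  ψ = [1, 1, 1]  (obs o_3=2)
backtrack: best end state = 2; path = [1, 2, 1, 2]

path = [1, 2, 1, 2]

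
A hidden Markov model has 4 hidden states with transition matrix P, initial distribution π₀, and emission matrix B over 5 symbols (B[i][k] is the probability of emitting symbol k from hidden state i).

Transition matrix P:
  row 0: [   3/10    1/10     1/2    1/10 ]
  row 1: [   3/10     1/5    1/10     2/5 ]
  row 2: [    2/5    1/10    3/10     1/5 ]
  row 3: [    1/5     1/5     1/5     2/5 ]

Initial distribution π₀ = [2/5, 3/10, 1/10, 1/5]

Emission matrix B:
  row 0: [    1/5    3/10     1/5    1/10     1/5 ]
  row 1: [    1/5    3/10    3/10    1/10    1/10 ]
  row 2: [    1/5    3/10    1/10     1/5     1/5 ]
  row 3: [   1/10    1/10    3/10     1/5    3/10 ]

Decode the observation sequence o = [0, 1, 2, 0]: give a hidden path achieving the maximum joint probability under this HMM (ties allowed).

path = [0, 2, 0, 2]

t=0: δ = [8.000e-02, 6.000e-02, 2.000e-02, 2.000e-02]  (obs o_0=0)
t=1: δ = [7.200e-03, 3.600e-03, 1.200e-02, 2.400e-03]  ψ = [0, 1, 0, 1]  (obs o_1=1)
t=2: δ = [9.600e-04, 3.600e-04, 3.600e-04, 7.200e-04]  ψ = [2, 2, 0, 2]  (obs o_2=2)
t=3: δ = [5.760e-05, 2.880e-05, 9.600e-05, 2.880e-05]  ψ = [0, 3, 0, 3]  (obs o_3=0)
backtrack: best end state = 2; path = [0, 2, 0, 2]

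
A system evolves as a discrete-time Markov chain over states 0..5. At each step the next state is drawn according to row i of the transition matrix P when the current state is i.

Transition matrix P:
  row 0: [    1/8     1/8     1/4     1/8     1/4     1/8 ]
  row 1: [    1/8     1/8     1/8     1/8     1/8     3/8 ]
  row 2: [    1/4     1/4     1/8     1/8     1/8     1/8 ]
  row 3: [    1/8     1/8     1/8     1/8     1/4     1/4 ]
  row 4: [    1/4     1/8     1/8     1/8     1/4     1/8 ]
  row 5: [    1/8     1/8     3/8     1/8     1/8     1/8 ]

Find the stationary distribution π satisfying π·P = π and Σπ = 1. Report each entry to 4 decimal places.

π = [0.1720, 0.1489, 0.1910, 0.1250, 0.1853, 0.1778]

Balance equations π_j = Σ_i π_i·P[i][j]:
  π_0 = 1/8·π_0 + 1/8·π_1 + 1/4·π_2 + 1/8·π_3 + 1/4·π_4 + 1/8·π_5
  π_1 = 1/8·π_0 + 1/8·π_1 + 1/4·π_2 + 1/8·π_3 + 1/8·π_4 + 1/8·π_5
  π_2 = 1/4·π_0 + 1/8·π_1 + 1/8·π_2 + 1/8·π_3 + 1/8·π_4 + 3/8·π_5
  π_3 = 1/8·π_0 + 1/8·π_1 + 1/8·π_2 + 1/8·π_3 + 1/8·π_4 + 1/8·π_5
  π_4 = 1/4·π_0 + 1/8·π_1 + 1/8·π_2 + 1/4·π_3 + 1/4·π_4 + 1/8·π_5
  normalize: π_0 + π_1 + π_2 + π_3 + π_4 + π_5 = 1
Solving the linear system gives exactly π = [3153/18328, 5457/36656, 875/4582, 1/8, 849/4582, 6519/36656].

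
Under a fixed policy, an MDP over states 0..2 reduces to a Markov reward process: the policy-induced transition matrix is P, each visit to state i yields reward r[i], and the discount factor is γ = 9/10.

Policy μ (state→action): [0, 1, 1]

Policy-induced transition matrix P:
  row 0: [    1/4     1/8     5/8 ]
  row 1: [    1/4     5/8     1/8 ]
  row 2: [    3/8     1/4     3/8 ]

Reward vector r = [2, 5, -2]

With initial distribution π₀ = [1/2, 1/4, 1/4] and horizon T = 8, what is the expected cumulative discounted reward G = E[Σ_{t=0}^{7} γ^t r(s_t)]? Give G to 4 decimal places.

t=0: π = [0.5000, 0.2500, 0.2500], E[r] = 1.7500, γ^t·E[r] = 1.750000, running G = 1.750000
t=1: π = [0.2813, 0.2813, 0.4375], E[r] = 1.0938, γ^t·E[r] = 0.984375, running G = 2.734375
t=2: π = [0.3047, 0.3203, 0.3750], E[r] = 1.4609, γ^t·E[r] = 1.183359, running G = 3.917734
t=3: π = [0.2969, 0.3320, 0.3711], E[r] = 1.5117, γ^t·E[r] = 1.102043, running G = 5.019777
t=4: π = [0.2964, 0.3374, 0.3662], E[r] = 1.5474, γ^t·E[r] = 1.015225, running G = 6.035002
t=5: π = [0.2958, 0.3395, 0.3647], E[r] = 1.5594, γ^t·E[r] = 0.920839, running G = 6.955841
t=6: π = [0.2956, 0.3403, 0.3641], E[r] = 1.5647, γ^t·E[r] = 0.831544, running G = 7.787385
t=7: π = [0.2955, 0.3407, 0.3638], E[r] = 1.5668, γ^t·E[r] = 0.749379, running G = 8.536764

G = 8.5368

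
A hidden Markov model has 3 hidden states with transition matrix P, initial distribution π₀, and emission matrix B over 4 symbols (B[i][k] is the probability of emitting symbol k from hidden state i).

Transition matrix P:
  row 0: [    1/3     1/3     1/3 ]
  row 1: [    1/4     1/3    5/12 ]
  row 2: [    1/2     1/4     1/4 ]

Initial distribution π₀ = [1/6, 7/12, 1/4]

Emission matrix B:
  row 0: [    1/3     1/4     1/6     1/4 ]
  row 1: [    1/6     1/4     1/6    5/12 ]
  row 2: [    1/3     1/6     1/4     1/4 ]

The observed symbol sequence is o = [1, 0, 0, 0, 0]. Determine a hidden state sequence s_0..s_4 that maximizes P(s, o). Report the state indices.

t=0: δ = [4.167e-02, 1.458e-01, 4.167e-02]  (obs o_0=1)
t=1: δ = [1.215e-02, 8.102e-03, 2.025e-02]  ψ = [1, 1, 1]  (obs o_1=0)
t=2: δ = [3.376e-03, 8.439e-04, 1.688e-03]  ψ = [2, 2, 2]  (obs o_2=0)
t=3: δ = [3.751e-04, 1.875e-04, 3.751e-04]  ψ = [0, 0, 0]  (obs o_3=0)
t=4: δ = [6.251e-05, 2.084e-05, 4.168e-05]  ψ = [2, 0, 0]  (obs o_4=0)
backtrack: best end state = 0; path = [1, 2, 0, 2, 0]

path = [1, 2, 0, 2, 0]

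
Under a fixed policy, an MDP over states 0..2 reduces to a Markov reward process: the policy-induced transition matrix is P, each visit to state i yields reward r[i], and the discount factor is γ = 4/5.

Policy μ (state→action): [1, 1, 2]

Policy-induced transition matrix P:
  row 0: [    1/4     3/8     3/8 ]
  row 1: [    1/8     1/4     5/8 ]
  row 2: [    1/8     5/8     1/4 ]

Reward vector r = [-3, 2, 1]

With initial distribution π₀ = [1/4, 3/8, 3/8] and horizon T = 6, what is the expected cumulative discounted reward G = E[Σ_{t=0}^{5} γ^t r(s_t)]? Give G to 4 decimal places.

t=0: π = [0.2500, 0.3750, 0.3750], E[r] = 0.3750, γ^t·E[r] = 0.375000, running G = 0.375000
t=1: π = [0.1563, 0.4219, 0.4219], E[r] = 0.7969, γ^t·E[r] = 0.637500, running G = 1.012500
t=2: π = [0.1445, 0.4277, 0.4277], E[r] = 0.8496, γ^t·E[r] = 0.543750, running G = 1.556250
t=3: π = [0.1431, 0.4285, 0.4285], E[r] = 0.8562, γ^t·E[r] = 0.438375, running G = 1.994625
t=4: π = [0.1429, 0.4286, 0.4286], E[r] = 0.8570, γ^t·E[r] = 0.351038, running G = 2.345663
t=5: π = [0.1429, 0.4286, 0.4286], E[r] = 0.8571, γ^t·E[r] = 0.280864, running G = 2.626526

G = 2.6265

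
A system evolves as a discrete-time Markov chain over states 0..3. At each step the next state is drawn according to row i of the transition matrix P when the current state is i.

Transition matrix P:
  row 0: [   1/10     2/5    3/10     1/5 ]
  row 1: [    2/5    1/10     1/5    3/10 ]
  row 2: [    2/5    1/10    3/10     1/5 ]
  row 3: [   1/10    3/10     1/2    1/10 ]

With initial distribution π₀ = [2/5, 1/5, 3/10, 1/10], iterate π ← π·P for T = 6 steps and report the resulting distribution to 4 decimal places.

π = [0.2612, 0.2186, 0.3185, 0.2017]

t=0: π = [0.4000, 0.2000, 0.3000, 0.1000]
t=1: π = [0.2500, 0.2400, 0.3000, 0.2100]
t=2: π = [0.2620, 0.2170, 0.3180, 0.2030]
t=3: π = [0.2605, 0.2192, 0.3189, 0.2014]
t=4: π = [0.2614, 0.2184, 0.3184, 0.2018]
t=5: π = [0.2610, 0.2188, 0.3185, 0.2017]
t=6: π = [0.2612, 0.2186, 0.3185, 0.2017]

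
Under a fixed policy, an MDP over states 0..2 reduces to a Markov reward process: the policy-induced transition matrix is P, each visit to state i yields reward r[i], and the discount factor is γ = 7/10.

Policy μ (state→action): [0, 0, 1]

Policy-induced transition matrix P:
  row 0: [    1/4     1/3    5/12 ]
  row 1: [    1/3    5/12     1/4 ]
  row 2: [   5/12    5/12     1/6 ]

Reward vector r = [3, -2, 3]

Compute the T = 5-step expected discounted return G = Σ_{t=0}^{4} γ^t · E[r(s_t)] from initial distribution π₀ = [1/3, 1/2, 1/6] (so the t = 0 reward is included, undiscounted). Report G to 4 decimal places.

G = 2.3680

t=0: π = [0.3333, 0.5000, 0.1667], E[r] = 0.5000, γ^t·E[r] = 0.500000, running G = 0.500000
t=1: π = [0.3194, 0.3889, 0.2917], E[r] = 1.0556, γ^t·E[r] = 0.738889, running G = 1.238889
t=2: π = [0.3310, 0.3900, 0.2789], E[r] = 1.0498, γ^t·E[r] = 0.514387, running G = 1.753275
t=3: π = [0.3290, 0.3891, 0.2819], E[r] = 1.0546, γ^t·E[r] = 0.361725, running G = 2.115000
t=4: π = [0.3294, 0.3893, 0.2813], E[r] = 1.0537, γ^t·E[r] = 0.253005, running G = 2.368005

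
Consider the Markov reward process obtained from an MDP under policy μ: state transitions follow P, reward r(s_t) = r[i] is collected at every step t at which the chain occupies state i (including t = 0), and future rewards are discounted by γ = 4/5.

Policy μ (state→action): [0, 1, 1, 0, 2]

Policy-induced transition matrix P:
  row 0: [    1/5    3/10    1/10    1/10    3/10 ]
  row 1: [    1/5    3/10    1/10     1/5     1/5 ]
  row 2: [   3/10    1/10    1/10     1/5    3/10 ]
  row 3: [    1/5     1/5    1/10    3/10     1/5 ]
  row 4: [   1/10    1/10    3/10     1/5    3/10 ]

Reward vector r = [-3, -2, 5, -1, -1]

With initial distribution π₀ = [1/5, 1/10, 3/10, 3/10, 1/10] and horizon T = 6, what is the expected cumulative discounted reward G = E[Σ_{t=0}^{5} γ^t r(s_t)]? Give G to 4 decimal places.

G = -1.6819

t=0: π = [0.2000, 0.1000, 0.3000, 0.3000, 0.1000], E[r] = 0.3000, γ^t·E[r] = 0.300000, running G = 0.300000
t=1: π = [0.2200, 0.1900, 0.1200, 0.2100, 0.2600], E[r] = -0.9100, γ^t·E[r] = -0.728000, running G = -0.428000
t=2: π = [0.1860, 0.2030, 0.1520, 0.1990, 0.2600], E[r] = -0.6630, γ^t·E[r] = -0.424320, running G = -0.852320
t=3: π = [0.1892, 0.1977, 0.1520, 0.2013, 0.2598], E[r] = -0.6641, γ^t·E[r] = -0.340019, running G = -1.192339
t=4: π = [0.1892, 0.1975, 0.1520, 0.2012, 0.2601], E[r] = -0.6642, γ^t·E[r] = -0.272052, running G = -1.464391
t=5: π = [0.1892, 0.1975, 0.1520, 0.2012, 0.2601], E[r] = -0.6637, γ^t·E[r] = -0.217487, running G = -1.681879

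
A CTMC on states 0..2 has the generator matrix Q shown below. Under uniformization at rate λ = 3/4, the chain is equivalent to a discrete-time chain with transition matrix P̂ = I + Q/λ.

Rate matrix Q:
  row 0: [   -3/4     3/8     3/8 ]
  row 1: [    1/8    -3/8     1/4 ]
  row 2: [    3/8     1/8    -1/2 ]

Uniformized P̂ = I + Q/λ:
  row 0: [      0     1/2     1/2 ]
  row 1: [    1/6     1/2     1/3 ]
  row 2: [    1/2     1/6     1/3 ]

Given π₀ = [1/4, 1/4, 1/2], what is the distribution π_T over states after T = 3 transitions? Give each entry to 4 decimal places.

π = [0.2535, 0.3727, 0.3738]

t=0: π = [0.2500, 0.2500, 0.5000]
t=1: π = [0.2917, 0.3333, 0.3750]
t=2: π = [0.2431, 0.3750, 0.3819]
t=3: π = [0.2535, 0.3727, 0.3738]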